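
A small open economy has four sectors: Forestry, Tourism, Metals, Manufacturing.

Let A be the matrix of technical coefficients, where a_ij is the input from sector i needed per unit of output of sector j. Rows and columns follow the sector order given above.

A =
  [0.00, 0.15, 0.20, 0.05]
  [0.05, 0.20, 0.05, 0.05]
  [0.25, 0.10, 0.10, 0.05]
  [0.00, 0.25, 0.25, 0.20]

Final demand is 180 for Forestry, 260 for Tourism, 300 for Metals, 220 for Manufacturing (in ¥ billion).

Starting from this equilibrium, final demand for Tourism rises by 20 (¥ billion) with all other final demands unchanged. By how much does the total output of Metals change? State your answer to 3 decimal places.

I − A =
  [   1.00    -0.15    -0.20    -0.05]
  [  -0.05     0.80    -0.05    -0.05]
  [  -0.25    -0.10     0.90    -0.05]
  [   0.00    -0.25    -0.25     0.80]
Compute the cofactors C_ij = (−1)^(i+j)·(3×3 minor ij) of I−A; the adjugate is their transpose:
adj(I−A) = Cᵀ =
  [ 0.548875   0.137125   0.144000   0.051875]
  [ 0.048500   0.664375   0.061125   0.048375]
  [ 0.161500   0.125625   0.620875   0.056750]
  [ 0.065625   0.246875   0.213125   0.665375]
det(I−A) = Σ_j (I−A)_1j·C_1j = (1.00)(0.548875) + (-0.15)(0.048500) + (-0.20)(0.161500) + (-0.05)(0.065625) = 0.50601875
(I − A)⁻¹ = adj(I−A) / det(I−A) ≈
  [   1.0847     0.2710     0.2846     0.1025]
  [   0.0958     1.3129     0.1208     0.0956]
  [   0.3192     0.2483     1.2270     0.1121]
  [   0.1297     0.4879     0.4212     1.3149]
Δx = (I − A)⁻¹ Δd with Δd having +20 in the Tourism component and 0 elsewhere.
So Δx_3 = L_32 · (+20), where L_32 = adj(I−A)_32 / det(I−A) = 0.125625 / 0.50601875.
Δx_3 = 0.125625 × (+20) / 0.50601875 = 2.5125 / 0.50601875 ≈ 4.965.

Δx_3 = 4.965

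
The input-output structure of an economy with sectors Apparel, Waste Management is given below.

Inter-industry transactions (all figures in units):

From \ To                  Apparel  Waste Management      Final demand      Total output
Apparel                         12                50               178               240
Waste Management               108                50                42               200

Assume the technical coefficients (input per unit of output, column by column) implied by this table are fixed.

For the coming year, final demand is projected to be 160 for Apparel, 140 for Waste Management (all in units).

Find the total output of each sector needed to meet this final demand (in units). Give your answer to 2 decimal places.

x_A = 258.33, x_W = 341.67

Technical coefficients a_ij = z_ij / X_j:
  a_AA = 12/240 = 0.05, a_WA = 108/240 = 0.45
  a_AW = 50/200 = 0.25, a_WW = 50/200 = 0.25
I − A =
  [   0.95    -0.25]
  [  -0.45     0.75]
det(I−A) = (0.95)(0.75) − (-0.25)(-0.45) = 0.6000
adj(I−A) = [[0.75, 0.25], [0.45, 0.95]]
(I − A)⁻¹ = adj(I−A) / det(I−A) ≈
  [   1.2500     0.4167]
  [   0.7500     1.5833]
x = (I − A)⁻¹ d = adj(I−A)·d / det(I−A), with det(I−A) = 0.6000:
  x_A = (0.75·160 + 0.25·140) / 0.6000 = 155.00 / 0.6000 ≈ 258.33
  x_W = (0.45·160 + 0.95·140) / 0.6000 = 205.00 / 0.6000 ≈ 341.67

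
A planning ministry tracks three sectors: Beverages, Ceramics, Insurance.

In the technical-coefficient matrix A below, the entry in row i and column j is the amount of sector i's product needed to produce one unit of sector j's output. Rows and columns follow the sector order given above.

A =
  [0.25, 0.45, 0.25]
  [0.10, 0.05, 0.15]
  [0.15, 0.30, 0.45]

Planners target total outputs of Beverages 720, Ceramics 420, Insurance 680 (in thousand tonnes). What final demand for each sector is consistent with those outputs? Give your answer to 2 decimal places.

I − A =
  [   0.75    -0.45    -0.25]
  [  -0.10     0.95    -0.15]
  [  -0.15    -0.30     0.55]
d = (I − A) x:
  d_1 = (+0.75)·720 + (-0.45)·420 + (-0.25)·680 = 181.00
  d_2 = (-0.10)·720 + (+0.95)·420 + (-0.15)·680 = 225.00
  d_3 = (-0.15)·720 + (-0.30)·420 + (+0.55)·680 = 140.00

d_1 = 181.00, d_2 = 225.00, d_3 = 140.00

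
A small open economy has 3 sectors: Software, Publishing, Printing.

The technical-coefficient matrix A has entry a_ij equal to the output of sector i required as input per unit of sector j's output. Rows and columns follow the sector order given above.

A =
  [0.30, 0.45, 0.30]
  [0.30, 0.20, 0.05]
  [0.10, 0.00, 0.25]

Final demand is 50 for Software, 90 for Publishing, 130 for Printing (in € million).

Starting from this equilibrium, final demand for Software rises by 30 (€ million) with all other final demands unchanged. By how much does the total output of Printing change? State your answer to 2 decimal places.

Δx_3 = 8.21

I − A =
  [   0.70    -0.45    -0.30]
  [  -0.30     0.80    -0.05]
  [  -0.10     0.00     0.75]
Cofactors of I−A, C_ij = (−1)^(i+j)·(minor ij) (rows/columns in the sector order above):
  C_11 = (0.80)(0.75) − (-0.05)(0.00) = 0.6000
  C_12 = −[(-0.30)(0.75) − (-0.05)(-0.10)] = 0.2300
  C_13 = (-0.30)(0.00) − (0.80)(-0.10) = 0.0800
  C_21 = −[(-0.45)(0.75) − (-0.30)(0.00)] = 0.3375
  C_22 = (0.70)(0.75) − (-0.30)(-0.10) = 0.4950
  C_23 = −[(0.70)(0.00) − (-0.45)(-0.10)] = 0.0450
  C_31 = (-0.45)(-0.05) − (-0.30)(0.80) = 0.2625
  C_32 = −[(0.70)(-0.05) − (-0.30)(-0.30)] = 0.1250
  C_33 = (0.70)(0.80) − (-0.45)(-0.30) = 0.4250
det(I−A) = Σ_j (I−A)_1j·C_1j = (0.70)(0.6000) + (-0.45)(0.2300) + (-0.30)(0.0800) = 0.2925
adj(I−A) = Cᵀ =
  [ 0.6000   0.3375   0.2625]
  [ 0.2300   0.4950   0.1250]
  [ 0.0800   0.0450   0.4250]
(I − A)⁻¹ = adj(I−A) / det(I−A) ≈
  [   2.0513     1.1538     0.8974]
  [   0.7863     1.6923     0.4274]
  [   0.2735     0.1538     1.4530]
Δx = (I − A)⁻¹ Δd with Δd having +30 in the Software component and 0 elsewhere.
So Δx_3 = L_31 · (+30), where L_31 = adj(I−A)_31 / det(I−A) = 0.0800 / 0.2925.
Δx_3 = 0.0800 × (+30) / 0.2925 = 2.40 / 0.2925 ≈ 8.21.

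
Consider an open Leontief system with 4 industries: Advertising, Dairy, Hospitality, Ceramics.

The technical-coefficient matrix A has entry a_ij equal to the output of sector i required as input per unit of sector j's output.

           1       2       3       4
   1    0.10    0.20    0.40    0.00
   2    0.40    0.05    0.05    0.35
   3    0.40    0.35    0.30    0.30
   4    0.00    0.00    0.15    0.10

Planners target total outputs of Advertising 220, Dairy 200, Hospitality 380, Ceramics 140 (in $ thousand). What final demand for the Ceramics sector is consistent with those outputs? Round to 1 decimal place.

I − A =
  [   0.90    -0.20    -0.40     0.00]
  [  -0.40     0.95    -0.05    -0.35]
  [  -0.40    -0.35     0.70    -0.30]
  [   0.00     0.00    -0.15     0.90]
d = (I − A) x:
  d_1 = (+0.90)·220 + (-0.20)·200 + (-0.40)·380 + (+0.00)·140 = 6.0
  d_2 = (-0.40)·220 + (+0.95)·200 + (-0.05)·380 + (-0.35)·140 = 34.0
  d_3 = (-0.40)·220 + (-0.35)·200 + (+0.70)·380 + (-0.30)·140 = 66.0
  d_4 = (+0.00)·220 + (+0.00)·200 + (-0.15)·380 + (+0.90)·140 = 69.0

d_4 = 69.0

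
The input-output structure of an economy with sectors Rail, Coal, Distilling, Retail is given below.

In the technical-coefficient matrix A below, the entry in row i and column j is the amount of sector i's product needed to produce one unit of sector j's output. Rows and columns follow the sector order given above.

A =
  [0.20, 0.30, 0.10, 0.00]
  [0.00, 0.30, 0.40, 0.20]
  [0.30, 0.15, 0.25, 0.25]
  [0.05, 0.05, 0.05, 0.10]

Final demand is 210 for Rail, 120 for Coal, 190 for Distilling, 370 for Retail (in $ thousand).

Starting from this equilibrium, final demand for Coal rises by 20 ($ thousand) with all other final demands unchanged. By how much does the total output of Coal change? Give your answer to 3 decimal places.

I − A =
  [   0.80    -0.30    -0.10     0.00]
  [   0.00     0.70    -0.40    -0.20]
  [  -0.30    -0.15     0.75    -0.25]
  [  -0.05    -0.05    -0.05     0.90]
Compute the cofactors C_ij = (−1)^(i+j)·(3×3 minor ij) of I−A; the adjugate is their transpose:
adj(I−A) = Cᵀ =
  [ 0.39575   0.21350   0.17300   0.09550]
  [ 0.12350   0.50175   0.29700   0.19400]
  [ 0.19625   0.20275   0.49300   0.18200]
  [ 0.03975   0.05100   0.05350   0.31500]
det(I−A) = Σ_j (I−A)_1j·C_1j = (0.80)(0.39575) + (-0.30)(0.12350) + (-0.10)(0.19625) + (0.00)(0.03975) = 0.259925
(I − A)⁻¹ = adj(I−A) / det(I−A) ≈
  [   1.5226     0.8214     0.6656     0.3674]
  [   0.4751     1.9304     1.1426     0.7464]
  [   0.7550     0.7800     1.8967     0.7002]
  [   0.1529     0.1962     0.2058     1.2119]
Δx = (I − A)⁻¹ Δd with Δd having +20 in the Coal component and 0 elsewhere.
So Δx_2 = L_22 · (+20), where L_22 = adj(I−A)_22 / det(I−A) = 0.50175 / 0.259925.
Δx_2 = 0.50175 × (+20) / 0.259925 = 10.035 / 0.259925 ≈ 38.607.

Δx_2 = 38.607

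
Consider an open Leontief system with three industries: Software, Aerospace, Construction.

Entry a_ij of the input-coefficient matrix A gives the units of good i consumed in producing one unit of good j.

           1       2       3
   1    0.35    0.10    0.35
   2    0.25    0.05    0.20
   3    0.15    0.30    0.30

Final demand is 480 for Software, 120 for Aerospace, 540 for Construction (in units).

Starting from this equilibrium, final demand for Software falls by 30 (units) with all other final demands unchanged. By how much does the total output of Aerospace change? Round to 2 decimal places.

I − A =
  [   0.65    -0.10    -0.35]
  [  -0.25     0.95    -0.20]
  [  -0.15    -0.30     0.70]
Cofactors of I−A, C_ij = (−1)^(i+j)·(minor ij) (rows/columns in the sector order above):
  C_11 = (0.95)(0.70) − (-0.20)(-0.30) = 0.6050
  C_12 = −[(-0.25)(0.70) − (-0.20)(-0.15)] = 0.2050
  C_13 = (-0.25)(-0.30) − (0.95)(-0.15) = 0.2175
  C_21 = −[(-0.10)(0.70) − (-0.35)(-0.30)] = 0.1750
  C_22 = (0.65)(0.70) − (-0.35)(-0.15) = 0.4025
  C_23 = −[(0.65)(-0.30) − (-0.10)(-0.15)] = 0.2100
  C_31 = (-0.10)(-0.20) − (-0.35)(0.95) = 0.3525
  C_32 = −[(0.65)(-0.20) − (-0.35)(-0.25)] = 0.2175
  C_33 = (0.65)(0.95) − (-0.10)(-0.25) = 0.5925
det(I−A) = Σ_j (I−A)_1j·C_1j = (0.65)(0.6050) + (-0.10)(0.2050) + (-0.35)(0.2175) = 0.296625
adj(I−A) = Cᵀ =
  [ 0.6050   0.1750   0.3525]
  [ 0.2050   0.4025   0.2175]
  [ 0.2175   0.2100   0.5925]
(I − A)⁻¹ = adj(I−A) / det(I−A) ≈
  [   2.0396     0.5900     1.1884]
  [   0.6911     1.3569     0.7332]
  [   0.7332     0.7080     1.9975]
Δx = (I − A)⁻¹ Δd with Δd having -30 in the Software component and 0 elsewhere.
So Δx_2 = L_21 · (-30), where L_21 = adj(I−A)_21 / det(I−A) = 0.2050 / 0.296625.
Δx_2 = 0.2050 × (-30) / 0.296625 = -6.15 / 0.296625 ≈ -20.73.

Δx_2 = -20.73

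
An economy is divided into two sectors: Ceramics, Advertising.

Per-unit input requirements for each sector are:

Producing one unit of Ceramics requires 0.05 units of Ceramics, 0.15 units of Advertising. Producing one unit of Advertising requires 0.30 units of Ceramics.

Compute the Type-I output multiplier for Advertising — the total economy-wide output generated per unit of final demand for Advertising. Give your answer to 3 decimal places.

m_2 = 1.381

I − A =
  [   0.95    -0.30]
  [  -0.15     1.00]
det(I−A) = (0.95)(1.00) − (-0.30)(-0.15) = 0.9050
adj(I−A) = [[1.00, 0.30], [0.15, 0.95]]
(I − A)⁻¹ = adj(I−A) / det(I−A) ≈
  [   1.1050     0.3315]
  [   0.1657     1.0497]
The output multiplier for sector j is the column-j sum of the Leontief inverse (I − A)⁻¹ = adj(I−A) / det(I−A).
Column 2 of adj(I−A): (0.30, 0.95); det(I−A) = 0.9050.
m_2 = (0.30 + 0.95) / 0.9050 = 1.25 / 0.9050 ≈ 1.381.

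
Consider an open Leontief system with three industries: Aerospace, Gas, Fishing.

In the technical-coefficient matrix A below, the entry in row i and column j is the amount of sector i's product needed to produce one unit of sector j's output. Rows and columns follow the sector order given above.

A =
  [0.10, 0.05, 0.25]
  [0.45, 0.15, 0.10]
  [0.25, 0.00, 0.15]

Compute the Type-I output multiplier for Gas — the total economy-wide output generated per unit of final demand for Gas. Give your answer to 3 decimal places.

I − A =
  [   0.90    -0.05    -0.25]
  [  -0.45     0.85    -0.10]
  [  -0.25     0.00     0.85]
Cofactors of I−A, C_ij = (−1)^(i+j)·(minor ij) (rows/columns in the sector order above):
  C_11 = (0.85)(0.85) − (-0.10)(0.00) = 0.7225
  C_12 = −[(-0.45)(0.85) − (-0.10)(-0.25)] = 0.4075
  C_13 = (-0.45)(0.00) − (0.85)(-0.25) = 0.2125
  C_21 = −[(-0.05)(0.85) − (-0.25)(0.00)] = 0.0425
  C_22 = (0.90)(0.85) − (-0.25)(-0.25) = 0.7025
  C_23 = −[(0.90)(0.00) − (-0.05)(-0.25)] = 0.0125
  C_31 = (-0.05)(-0.10) − (-0.25)(0.85) = 0.2175
  C_32 = −[(0.90)(-0.10) − (-0.25)(-0.45)] = 0.2025
  C_33 = (0.90)(0.85) − (-0.05)(-0.45) = 0.7425
det(I−A) = Σ_j (I−A)_1j·C_1j = (0.90)(0.7225) + (-0.05)(0.4075) + (-0.25)(0.2125) = 0.57675
adj(I−A) = Cᵀ =
  [ 0.7225   0.0425   0.2175]
  [ 0.4075   0.7025   0.2025]
  [ 0.2125   0.0125   0.7425]
(I − A)⁻¹ = adj(I−A) / det(I−A) ≈
  [   1.2527     0.0737     0.3771]
  [   0.7065     1.2180     0.3511]
  [   0.3684     0.0217     1.2874]
The output multiplier for sector j is the column-j sum of the Leontief inverse (I − A)⁻¹ = adj(I−A) / det(I−A).
Column 2 of adj(I−A): (0.0425, 0.7025, 0.0125); det(I−A) = 0.57675.
m_2 = (0.0425 + 0.7025 + 0.0125) / 0.57675 = 0.7575 / 0.57675 ≈ 1.313.

m_2 = 1.313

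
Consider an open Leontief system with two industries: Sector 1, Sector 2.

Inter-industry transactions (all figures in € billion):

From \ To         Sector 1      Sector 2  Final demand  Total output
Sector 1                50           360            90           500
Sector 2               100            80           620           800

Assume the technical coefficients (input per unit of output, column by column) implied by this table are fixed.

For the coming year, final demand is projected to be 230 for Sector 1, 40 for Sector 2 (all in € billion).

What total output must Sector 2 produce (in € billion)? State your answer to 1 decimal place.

x_2 = 113.9

Technical coefficients a_ij = z_ij / X_j:
  a_11 = 50/500 = 0.10, a_21 = 100/500 = 0.20
  a_12 = 360/800 = 0.45, a_22 = 80/800 = 0.10
I − A =
  [   0.90    -0.45]
  [  -0.20     0.90]
det(I−A) = (0.90)(0.90) − (-0.45)(-0.20) = 0.7200
adj(I−A) = [[0.90, 0.45], [0.20, 0.90]]
(I − A)⁻¹ = adj(I−A) / det(I−A) ≈
  [   1.2500     0.6250]
  [   0.2778     1.2500]
x = (I − A)⁻¹ d = adj(I−A)·d / det(I−A), with det(I−A) = 0.7200:
  x_1 = (0.90·230 + 0.45·40) / 0.7200 = 225.00 / 0.7200 = 312.5
  x_2 = (0.20·230 + 0.90·40) / 0.7200 = 82.00 / 0.7200 ≈ 113.9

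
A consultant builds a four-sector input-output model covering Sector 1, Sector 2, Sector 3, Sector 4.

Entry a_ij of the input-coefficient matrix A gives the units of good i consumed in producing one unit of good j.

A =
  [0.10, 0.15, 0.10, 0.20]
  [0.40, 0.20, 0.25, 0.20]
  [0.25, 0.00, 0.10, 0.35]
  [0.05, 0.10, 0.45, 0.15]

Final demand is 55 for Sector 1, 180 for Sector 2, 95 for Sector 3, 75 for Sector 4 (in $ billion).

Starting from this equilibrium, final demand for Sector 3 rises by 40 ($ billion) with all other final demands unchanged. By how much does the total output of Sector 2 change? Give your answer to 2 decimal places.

I − A =
  [   0.90    -0.15    -0.10    -0.20]
  [  -0.40     0.80    -0.25    -0.20]
  [  -0.25     0.00     0.90    -0.35]
  [  -0.05    -0.10    -0.45     0.85]
Compute the cofactors C_ij = (−1)^(i+j)·(3×3 minor ij) of I−A; the adjugate is their transpose:
adj(I−A) = Cᵀ =
  [ 0.459250   0.112625   0.188375   0.212125]
  [ 0.332000   0.492250   0.340750   0.334250]
  [ 0.193000   0.071000   0.525500   0.278500]
  [ 0.168250   0.102125   0.329375   0.564625]
det(I−A) = Σ_j (I−A)_1j·C_1j = (0.90)(0.459250) + (-0.15)(0.332000) + (-0.10)(0.193000) + (-0.20)(0.168250) = 0.310575
(I − A)⁻¹ = adj(I−A) / det(I−A) ≈
  [   1.4787     0.3626     0.6065     0.6830]
  [   1.0690     1.5850     1.0972     1.0762]
  [   0.6214     0.2286     1.6920     0.8967]
  [   0.5417     0.3288     1.0605     1.8180]
Δx = (I − A)⁻¹ Δd with Δd having +40 in the Sector 3 component and 0 elsewhere.
So Δx_2 = L_23 · (+40), where L_23 = adj(I−A)_23 / det(I−A) = 0.340750 / 0.310575.
Δx_2 = 0.340750 × (+40) / 0.310575 = 13.63 / 0.310575 ≈ 43.89.

Δx_2 = 43.89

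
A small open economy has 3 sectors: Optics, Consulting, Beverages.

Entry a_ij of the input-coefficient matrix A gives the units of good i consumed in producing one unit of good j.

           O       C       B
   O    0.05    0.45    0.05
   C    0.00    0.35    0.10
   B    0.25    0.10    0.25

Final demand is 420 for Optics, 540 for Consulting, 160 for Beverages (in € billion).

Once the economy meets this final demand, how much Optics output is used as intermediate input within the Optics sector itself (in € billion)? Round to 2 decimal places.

I − A =
  [   0.95    -0.45    -0.05]
  [   0.00     0.65    -0.10]
  [  -0.25    -0.10     0.75]
Cofactors of I−A, C_ij = (−1)^(i+j)·(minor ij) (rows/columns in the sector order above):
  C_11 = (0.65)(0.75) − (-0.10)(-0.10) = 0.4775
  C_12 = −[(0.00)(0.75) − (-0.10)(-0.25)] = 0.0250
  C_13 = (0.00)(-0.10) − (0.65)(-0.25) = 0.1625
  C_21 = −[(-0.45)(0.75) − (-0.05)(-0.10)] = 0.3425
  C_22 = (0.95)(0.75) − (-0.05)(-0.25) = 0.7000
  C_23 = −[(0.95)(-0.10) − (-0.45)(-0.25)] = 0.2075
  C_31 = (-0.45)(-0.10) − (-0.05)(0.65) = 0.0775
  C_32 = −[(0.95)(-0.10) − (-0.05)(0.00)] = 0.0950
  C_33 = (0.95)(0.65) − (-0.45)(0.00) = 0.6175
det(I−A) = Σ_j (I−A)_1j·C_1j = (0.95)(0.4775) + (-0.45)(0.0250) + (-0.05)(0.1625) = 0.43425
adj(I−A) = Cᵀ =
  [ 0.4775   0.3425   0.0775]
  [ 0.0250   0.7000   0.0950]
  [ 0.1625   0.2075   0.6175]
(I − A)⁻¹ = adj(I−A) / det(I−A) ≈
  [   1.0996     0.7887     0.1785]
  [   0.0576     1.6120     0.2188]
  [   0.3742     0.4778     1.4220]
First solve x = (I − A)⁻¹ d = adj(I−A)·d / det(I−A); in particular x_O = (0.4775·420 + 0.3425·540 + 0.0775·160) / 0.43425 = 397.90 / 0.43425 ≈ 916.2925.
Intermediate flow from O to O: z_OO = a_OO · x_O = 0.05 × 397.90 / 0.43425 = 19.895 / 0.43425 ≈ 45.81.

z_OO = 45.81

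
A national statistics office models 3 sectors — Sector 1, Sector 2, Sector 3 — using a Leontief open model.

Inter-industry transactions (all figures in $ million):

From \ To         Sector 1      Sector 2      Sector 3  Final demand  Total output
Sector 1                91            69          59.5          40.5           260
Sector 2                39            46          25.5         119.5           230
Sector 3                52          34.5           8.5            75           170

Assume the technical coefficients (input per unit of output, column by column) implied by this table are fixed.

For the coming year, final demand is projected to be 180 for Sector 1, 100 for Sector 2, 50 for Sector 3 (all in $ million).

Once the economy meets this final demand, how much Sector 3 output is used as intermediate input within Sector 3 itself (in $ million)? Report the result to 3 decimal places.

Technical coefficients a_ij = z_ij / X_j:
  a_11 = 91/260 = 0.35, a_21 = 39/260 = 0.15, a_31 = 52/260 = 0.20
  a_12 = 69/230 = 0.30, a_22 = 46/230 = 0.20, a_32 = 34.5/230 = 0.15
  a_13 = 59.5/170 = 0.35, a_23 = 25.5/170 = 0.15, a_33 = 8.5/170 = 0.05
I − A =
  [   0.65    -0.30    -0.35]
  [  -0.15     0.80    -0.15]
  [  -0.20    -0.15     0.95]
Cofactors of I−A, C_ij = (−1)^(i+j)·(minor ij) (rows/columns in the sector order above):
  C_11 = (0.80)(0.95) − (-0.15)(-0.15) = 0.7375
  C_12 = −[(-0.15)(0.95) − (-0.15)(-0.20)] = 0.1725
  C_13 = (-0.15)(-0.15) − (0.80)(-0.20) = 0.1825
  C_21 = −[(-0.30)(0.95) − (-0.35)(-0.15)] = 0.3375
  C_22 = (0.65)(0.95) − (-0.35)(-0.20) = 0.5475
  C_23 = −[(0.65)(-0.15) − (-0.30)(-0.20)] = 0.1575
  C_31 = (-0.30)(-0.15) − (-0.35)(0.80) = 0.3250
  C_32 = −[(0.65)(-0.15) − (-0.35)(-0.15)] = 0.1500
  C_33 = (0.65)(0.80) − (-0.30)(-0.15) = 0.4750
det(I−A) = Σ_j (I−A)_1j·C_1j = (0.65)(0.7375) + (-0.30)(0.1725) + (-0.35)(0.1825) = 0.36375
adj(I−A) = Cᵀ =
  [ 0.7375   0.3375   0.3250]
  [ 0.1725   0.5475   0.1500]
  [ 0.1825   0.1575   0.4750]
(I − A)⁻¹ = adj(I−A) / det(I−A) ≈
  [   2.0275     0.9278     0.8935]
  [   0.4742     1.5052     0.4124]
  [   0.5017     0.4330     1.3058]
First solve x = (I − A)⁻¹ d = adj(I−A)·d / det(I−A); in particular x_3 = (0.1825·180 + 0.1575·100 + 0.4750·50) / 0.36375 = 72.35 / 0.36375 ≈ 198.90034.
Intermediate flow from 3 to 3: z_33 = a_33 · x_3 = 0.05 × 72.35 / 0.36375 = 3.6175 / 0.36375 ≈ 9.945.

z_33 = 9.945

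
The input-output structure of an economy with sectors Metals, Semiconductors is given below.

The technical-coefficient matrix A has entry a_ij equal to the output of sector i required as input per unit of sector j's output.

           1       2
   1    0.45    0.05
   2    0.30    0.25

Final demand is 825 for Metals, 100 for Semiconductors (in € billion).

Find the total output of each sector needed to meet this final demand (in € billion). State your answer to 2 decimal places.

I − A =
  [   0.55    -0.05]
  [  -0.30     0.75]
det(I−A) = (0.55)(0.75) − (-0.05)(-0.30) = 0.3975
adj(I−A) = [[0.75, 0.05], [0.30, 0.55]]
(I − A)⁻¹ = adj(I−A) / det(I−A) ≈
  [   1.8868     0.1258]
  [   0.7547     1.3836]
x = (I − A)⁻¹ d = adj(I−A)·d / det(I−A), with det(I−A) = 0.3975:
  x_1 = (0.75·825 + 0.05·100) / 0.3975 = 623.75 / 0.3975 ≈ 1569.18
  x_2 = (0.30·825 + 0.55·100) / 0.3975 = 302.50 / 0.3975 ≈ 761.01

x_1 = 1569.18, x_2 = 761.01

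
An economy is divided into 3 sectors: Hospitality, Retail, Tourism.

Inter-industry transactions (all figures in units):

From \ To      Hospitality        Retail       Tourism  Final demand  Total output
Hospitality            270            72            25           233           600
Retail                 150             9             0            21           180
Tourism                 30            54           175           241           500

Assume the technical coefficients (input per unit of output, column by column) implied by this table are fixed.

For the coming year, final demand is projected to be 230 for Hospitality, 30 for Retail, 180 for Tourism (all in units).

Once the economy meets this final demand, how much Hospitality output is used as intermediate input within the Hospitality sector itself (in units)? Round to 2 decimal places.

z_HH = 266.19

Technical coefficients a_ij = z_ij / X_j:
  a_HH = 270/600 = 0.45, a_RH = 150/600 = 0.25, a_TH = 30/600 = 0.05
  a_HR = 72/180 = 0.40, a_RR = 9/180 = 0.05, a_TR = 54/180 = 0.30
  a_HT = 25/500 = 0.05, a_RT = 0/500 = 0.00, a_TT = 175/500 = 0.35
I − A =
  [   0.55    -0.40    -0.05]
  [  -0.25     0.95     0.00]
  [  -0.05    -0.30     0.65]
Cofactors of I−A, C_ij = (−1)^(i+j)·(minor ij) (rows/columns in the sector order above):
  C_11 = (0.95)(0.65) − (0.00)(-0.30) = 0.6175
  C_12 = −[(-0.25)(0.65) − (0.00)(-0.05)] = 0.1625
  C_13 = (-0.25)(-0.30) − (0.95)(-0.05) = 0.1225
  C_21 = −[(-0.40)(0.65) − (-0.05)(-0.30)] = 0.2750
  C_22 = (0.55)(0.65) − (-0.05)(-0.05) = 0.3550
  C_23 = −[(0.55)(-0.30) − (-0.40)(-0.05)] = 0.1850
  C_31 = (-0.40)(0.00) − (-0.05)(0.95) = 0.0475
  C_32 = −[(0.55)(0.00) − (-0.05)(-0.25)] = 0.0125
  C_33 = (0.55)(0.95) − (-0.40)(-0.25) = 0.4225
det(I−A) = Σ_j (I−A)_1j·C_1j = (0.55)(0.6175) + (-0.40)(0.1625) + (-0.05)(0.1225) = 0.2685
adj(I−A) = Cᵀ =
  [ 0.6175   0.2750   0.0475]
  [ 0.1625   0.3550   0.0125]
  [ 0.1225   0.1850   0.4225]
(I − A)⁻¹ = adj(I−A) / det(I−A) ≈
  [   2.2998     1.0242     0.1769]
  [   0.6052     1.3222     0.0466]
  [   0.4562     0.6890     1.5736]
First solve x = (I − A)⁻¹ d = adj(I−A)·d / det(I−A); in particular x_H = (0.6175·230 + 0.2750·30 + 0.0475·180) / 0.2685 = 158.825 / 0.2685 ≈ 591.5270.
Intermediate flow from H to H: z_HH = a_HH · x_H = 0.45 × 158.825 / 0.2685 = 71.47125 / 0.2685 ≈ 266.19.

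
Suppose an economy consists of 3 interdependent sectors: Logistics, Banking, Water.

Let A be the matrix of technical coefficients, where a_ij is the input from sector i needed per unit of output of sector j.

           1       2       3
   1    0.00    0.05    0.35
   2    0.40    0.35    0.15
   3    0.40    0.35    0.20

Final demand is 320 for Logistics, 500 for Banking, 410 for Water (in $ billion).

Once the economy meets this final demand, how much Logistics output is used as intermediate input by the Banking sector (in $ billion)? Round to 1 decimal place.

z_12 = 92.5

I − A =
  [   1.00    -0.05    -0.35]
  [  -0.40     0.65    -0.15]
  [  -0.40    -0.35     0.80]
Cofactors of I−A, C_ij = (−1)^(i+j)·(minor ij) (rows/columns in the sector order above):
  C_11 = (0.65)(0.80) − (-0.15)(-0.35) = 0.4675
  C_12 = −[(-0.40)(0.80) − (-0.15)(-0.40)] = 0.3800
  C_13 = (-0.40)(-0.35) − (0.65)(-0.40) = 0.4000
  C_21 = −[(-0.05)(0.80) − (-0.35)(-0.35)] = 0.1625
  C_22 = (1.00)(0.80) − (-0.35)(-0.40) = 0.6600
  C_23 = −[(1.00)(-0.35) − (-0.05)(-0.40)] = 0.3700
  C_31 = (-0.05)(-0.15) − (-0.35)(0.65) = 0.2350
  C_32 = −[(1.00)(-0.15) − (-0.35)(-0.40)] = 0.2900
  C_33 = (1.00)(0.65) − (-0.05)(-0.40) = 0.6300
det(I−A) = Σ_j (I−A)_1j·C_1j = (1.00)(0.4675) + (-0.05)(0.3800) + (-0.35)(0.4000) = 0.3085
adj(I−A) = Cᵀ =
  [ 0.4675   0.1625   0.2350]
  [ 0.3800   0.6600   0.2900]
  [ 0.4000   0.3700   0.6300]
(I − A)⁻¹ = adj(I−A) / det(I−A) ≈
  [   1.5154     0.5267     0.7618]
  [   1.2318     2.1394     0.9400]
  [   1.2966     1.1994     2.0421]
First solve x = (I − A)⁻¹ d = adj(I−A)·d / det(I−A); in particular x_2 = (0.3800·320 + 0.6600·500 + 0.2900·410) / 0.3085 = 570.50 / 0.3085 ≈ 1849.271.
Intermediate flow from 1 to 2: z_12 = a_12 · x_2 = 0.05 × 570.50 / 0.3085 = 28.525 / 0.3085 ≈ 92.5.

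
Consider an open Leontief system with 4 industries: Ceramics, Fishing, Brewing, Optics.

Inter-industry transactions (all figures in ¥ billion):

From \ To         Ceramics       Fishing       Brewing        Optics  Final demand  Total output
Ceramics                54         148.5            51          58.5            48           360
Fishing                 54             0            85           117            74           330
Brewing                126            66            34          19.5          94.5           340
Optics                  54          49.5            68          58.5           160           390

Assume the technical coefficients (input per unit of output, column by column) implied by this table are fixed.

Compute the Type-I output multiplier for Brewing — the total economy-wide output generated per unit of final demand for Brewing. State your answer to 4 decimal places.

Technical coefficients a_ij = z_ij / X_j:
  a_11 = 54/360 = 0.15, a_21 = 54/360 = 0.15, a_31 = 126/360 = 0.35, a_41 = 54/360 = 0.15
  a_12 = 148.5/330 = 0.45, a_22 = 0/330 = 0.00, a_32 = 66/330 = 0.20, a_42 = 49.5/330 = 0.15
  a_13 = 51/340 = 0.15, a_23 = 85/340 = 0.25, a_33 = 34/340 = 0.10, a_43 = 68/340 = 0.20
  a_14 = 58.5/390 = 0.15, a_24 = 117/390 = 0.30, a_34 = 19.5/390 = 0.05, a_44 = 58.5/390 = 0.15
I − A =
  [   0.85    -0.45    -0.15    -0.15]
  [  -0.15     1.00    -0.25    -0.30]
  [  -0.35    -0.20     0.90    -0.05]
  [  -0.15    -0.15    -0.20     0.85]
Compute the cofactors C_ij = (−1)^(i+j)·(3×3 minor ij) of I−A; the adjugate is their transpose:
adj(I−A) = Cᵀ =
  [ 0.658125   0.392625   0.279000   0.271125]
  [ 0.251000   0.565250   0.256375   0.258875]
  [ 0.324875   0.291500   0.580750   0.194375]
  [ 0.236875   0.237625   0.231125   0.565375]
det(I−A) = Σ_j (I−A)_1j·C_1j = (0.85)(0.658125) + (-0.45)(0.251000) + (-0.15)(0.324875) + (-0.15)(0.236875) = 0.36219375
(I − A)⁻¹ = adj(I−A) / det(I−A) ≈
  [   1.81705     1.08402     0.77031     0.74856]
  [   0.69300     1.56063     0.70784     0.71474]
  [   0.89696     0.80482     1.60342     0.53666]
  [   0.65400     0.65607     0.63813     1.56097]
The output multiplier for sector j is the column-j sum of the Leontief inverse (I − A)⁻¹ = adj(I−A) / det(I−A).
Column 3 of adj(I−A): (0.279000, 0.256375, 0.580750, 0.231125); det(I−A) = 0.36219375.
m_3 = (0.279000 + 0.256375 + 0.580750 + 0.231125) / 0.36219375 = 1.34725 / 0.36219375 ≈ 3.7197.

m_3 = 3.7197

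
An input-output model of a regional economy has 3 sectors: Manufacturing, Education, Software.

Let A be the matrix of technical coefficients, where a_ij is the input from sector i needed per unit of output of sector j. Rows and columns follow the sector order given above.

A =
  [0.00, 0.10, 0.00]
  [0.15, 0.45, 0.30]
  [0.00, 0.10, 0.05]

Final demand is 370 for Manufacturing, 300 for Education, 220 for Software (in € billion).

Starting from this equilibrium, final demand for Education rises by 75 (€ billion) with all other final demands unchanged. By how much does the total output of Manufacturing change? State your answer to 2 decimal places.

Δx_1 = 14.90

I − A =
  [   1.00    -0.10     0.00]
  [  -0.15     0.55    -0.30]
  [   0.00    -0.10     0.95]
Cofactors of I−A, C_ij = (−1)^(i+j)·(minor ij) (rows/columns in the sector order above):
  C_11 = (0.55)(0.95) − (-0.30)(-0.10) = 0.4925
  C_12 = −[(-0.15)(0.95) − (-0.30)(0.00)] = 0.1425
  C_13 = (-0.15)(-0.10) − (0.55)(0.00) = 0.0150
  C_21 = −[(-0.10)(0.95) − (0.00)(-0.10)] = 0.0950
  C_22 = (1.00)(0.95) − (0.00)(0.00) = 0.9500
  C_23 = −[(1.00)(-0.10) − (-0.10)(0.00)] = 0.1000
  C_31 = (-0.10)(-0.30) − (0.00)(0.55) = 0.0300
  C_32 = −[(1.00)(-0.30) − (0.00)(-0.15)] = 0.3000
  C_33 = (1.00)(0.55) − (-0.10)(-0.15) = 0.5350
det(I−A) = Σ_j (I−A)_1j·C_1j = (1.00)(0.4925) + (-0.10)(0.1425) + (0.00)(0.0150) = 0.47825
adj(I−A) = Cᵀ =
  [ 0.4925   0.0950   0.0300]
  [ 0.1425   0.9500   0.3000]
  [ 0.0150   0.1000   0.5350]
(I − A)⁻¹ = adj(I−A) / det(I−A) ≈
  [   1.0298     0.1986     0.0627]
  [   0.2980     1.9864     0.6273]
  [   0.0314     0.2091     1.1187]
Δx = (I − A)⁻¹ Δd with Δd having +75 in the Education component and 0 elsewhere.
So Δx_1 = L_12 · (+75), where L_12 = adj(I−A)_12 / det(I−A) = 0.0950 / 0.47825.
Δx_1 = 0.0950 × (+75) / 0.47825 = 7.125 / 0.47825 ≈ 14.90.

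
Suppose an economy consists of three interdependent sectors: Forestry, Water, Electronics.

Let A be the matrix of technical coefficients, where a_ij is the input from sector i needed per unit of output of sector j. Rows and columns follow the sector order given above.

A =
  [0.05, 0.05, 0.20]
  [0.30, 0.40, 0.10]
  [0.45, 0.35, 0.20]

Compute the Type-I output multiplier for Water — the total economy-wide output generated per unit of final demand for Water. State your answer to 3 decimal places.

I − A =
  [   0.95    -0.05    -0.20]
  [  -0.30     0.60    -0.10]
  [  -0.45    -0.35     0.80]
Cofactors of I−A, C_ij = (−1)^(i+j)·(minor ij) (rows/columns in the sector order above):
  C_11 = (0.60)(0.80) − (-0.10)(-0.35) = 0.4450
  C_12 = −[(-0.30)(0.80) − (-0.10)(-0.45)] = 0.2850
  C_13 = (-0.30)(-0.35) − (0.60)(-0.45) = 0.3750
  C_21 = −[(-0.05)(0.80) − (-0.20)(-0.35)] = 0.1100
  C_22 = (0.95)(0.80) − (-0.20)(-0.45) = 0.6700
  C_23 = −[(0.95)(-0.35) − (-0.05)(-0.45)] = 0.3550
  C_31 = (-0.05)(-0.10) − (-0.20)(0.60) = 0.1250
  C_32 = −[(0.95)(-0.10) − (-0.20)(-0.30)] = 0.1550
  C_33 = (0.95)(0.60) − (-0.05)(-0.30) = 0.5550
det(I−A) = Σ_j (I−A)_1j·C_1j = (0.95)(0.4450) + (-0.05)(0.2850) + (-0.20)(0.3750) = 0.3335
adj(I−A) = Cᵀ =
  [ 0.4450   0.1100   0.1250]
  [ 0.2850   0.6700   0.1550]
  [ 0.3750   0.3550   0.5550]
(I − A)⁻¹ = adj(I−A) / det(I−A) ≈
  [   1.3343     0.3298     0.3748]
  [   0.8546     2.0090     0.4648]
  [   1.1244     1.0645     1.6642]
The output multiplier for sector j is the column-j sum of the Leontief inverse (I − A)⁻¹ = adj(I−A) / det(I−A).
Column W of adj(I−A): (0.1100, 0.6700, 0.3550); det(I−A) = 0.3335.
m_W = (0.1100 + 0.6700 + 0.3550) / 0.3335 = 1.135 / 0.3335 ≈ 3.403.

m_W = 3.403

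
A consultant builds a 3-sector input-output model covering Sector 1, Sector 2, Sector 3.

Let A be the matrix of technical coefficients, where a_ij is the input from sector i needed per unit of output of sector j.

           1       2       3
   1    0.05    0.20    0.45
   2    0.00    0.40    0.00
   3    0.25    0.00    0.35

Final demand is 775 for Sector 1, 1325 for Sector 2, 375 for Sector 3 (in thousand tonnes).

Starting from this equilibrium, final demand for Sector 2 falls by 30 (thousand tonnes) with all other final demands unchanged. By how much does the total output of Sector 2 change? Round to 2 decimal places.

Δx_2 = -50.00

I − A =
  [   0.95    -0.20    -0.45]
  [   0.00     0.60     0.00]
  [  -0.25     0.00     0.65]
Cofactors of I−A, C_ij = (−1)^(i+j)·(minor ij) (rows/columns in the sector order above):
  C_11 = (0.60)(0.65) − (0.00)(0.00) = 0.3900
  C_12 = −[(0.00)(0.65) − (0.00)(-0.25)] = 0.0000
  C_13 = (0.00)(0.00) − (0.60)(-0.25) = 0.1500
  C_21 = −[(-0.20)(0.65) − (-0.45)(0.00)] = 0.1300
  C_22 = (0.95)(0.65) − (-0.45)(-0.25) = 0.5050
  C_23 = −[(0.95)(0.00) − (-0.20)(-0.25)] = 0.0500
  C_31 = (-0.20)(0.00) − (-0.45)(0.60) = 0.2700
  C_32 = −[(0.95)(0.00) − (-0.45)(0.00)] = 0.0000
  C_33 = (0.95)(0.60) − (-0.20)(0.00) = 0.5700
det(I−A) = Σ_j (I−A)_1j·C_1j = (0.95)(0.3900) + (-0.20)(0.0000) + (-0.45)(0.1500) = 0.3030
adj(I−A) = Cᵀ =
  [ 0.3900   0.1300   0.2700]
  [ 0.0000   0.5050   0.0000]
  [ 0.1500   0.0500   0.5700]
(I − A)⁻¹ = adj(I−A) / det(I−A) ≈
  [   1.2871     0.4290     0.8911]
  [   0.0000     1.6667     0.0000]
  [   0.4950     0.1650     1.8812]
Δx = (I − A)⁻¹ Δd with Δd having -30 in the Sector 2 component and 0 elsewhere.
So Δx_2 = L_22 · (-30), where L_22 = adj(I−A)_22 / det(I−A) = 0.5050 / 0.3030.
Δx_2 = 0.5050 × (-30) / 0.3030 = -15.15 / 0.3030 = -50.00.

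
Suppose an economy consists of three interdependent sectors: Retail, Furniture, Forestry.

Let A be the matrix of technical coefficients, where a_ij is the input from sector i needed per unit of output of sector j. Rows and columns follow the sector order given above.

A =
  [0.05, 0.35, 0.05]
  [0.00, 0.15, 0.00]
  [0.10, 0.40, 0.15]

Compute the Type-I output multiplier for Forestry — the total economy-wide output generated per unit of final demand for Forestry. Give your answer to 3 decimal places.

m_3 = 1.246

I − A =
  [   0.95    -0.35    -0.05]
  [   0.00     0.85     0.00]
  [  -0.10    -0.40     0.85]
Cofactors of I−A, C_ij = (−1)^(i+j)·(minor ij) (rows/columns in the sector order above):
  C_11 = (0.85)(0.85) − (0.00)(-0.40) = 0.7225
  C_12 = −[(0.00)(0.85) − (0.00)(-0.10)] = 0.0000
  C_13 = (0.00)(-0.40) − (0.85)(-0.10) = 0.0850
  C_21 = −[(-0.35)(0.85) − (-0.05)(-0.40)] = 0.3175
  C_22 = (0.95)(0.85) − (-0.05)(-0.10) = 0.8025
  C_23 = −[(0.95)(-0.40) − (-0.35)(-0.10)] = 0.4150
  C_31 = (-0.35)(0.00) − (-0.05)(0.85) = 0.0425
  C_32 = −[(0.95)(0.00) − (-0.05)(0.00)] = 0.0000
  C_33 = (0.95)(0.85) − (-0.35)(0.00) = 0.8075
det(I−A) = Σ_j (I−A)_1j·C_1j = (0.95)(0.7225) + (-0.35)(0.0000) + (-0.05)(0.0850) = 0.682125
adj(I−A) = Cᵀ =
  [ 0.7225   0.3175   0.0425]
  [ 0.0000   0.8025   0.0000]
  [ 0.0850   0.4150   0.8075]
(I − A)⁻¹ = adj(I−A) / det(I−A) ≈
  [   1.0592     0.4655     0.0623]
  [   0.0000     1.1765     0.0000]
  [   0.1246     0.6084     1.1838]
The output multiplier for sector j is the column-j sum of the Leontief inverse (I − A)⁻¹ = adj(I−A) / det(I−A).
Column 3 of adj(I−A): (0.0425, 0.0000, 0.8075); det(I−A) = 0.682125.
m_3 = (0.0425 + 0.0000 + 0.8075) / 0.682125 = 0.85 / 0.682125 ≈ 1.246.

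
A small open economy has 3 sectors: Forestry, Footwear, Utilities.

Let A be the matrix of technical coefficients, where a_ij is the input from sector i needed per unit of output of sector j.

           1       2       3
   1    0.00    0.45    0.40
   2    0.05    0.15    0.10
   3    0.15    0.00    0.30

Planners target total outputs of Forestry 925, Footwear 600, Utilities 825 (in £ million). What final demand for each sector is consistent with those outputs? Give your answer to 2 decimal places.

I − A =
  [   1.00    -0.45    -0.40]
  [  -0.05     0.85    -0.10]
  [  -0.15     0.00     0.70]
d = (I − A) x:
  d_1 = (+1.00)·925 + (-0.45)·600 + (-0.40)·825 = 325.00
  d_2 = (-0.05)·925 + (+0.85)·600 + (-0.10)·825 = 381.25
  d_3 = (-0.15)·925 + (+0.00)·600 + (+0.70)·825 = 438.75

d_1 = 325.00, d_2 = 381.25, d_3 = 438.75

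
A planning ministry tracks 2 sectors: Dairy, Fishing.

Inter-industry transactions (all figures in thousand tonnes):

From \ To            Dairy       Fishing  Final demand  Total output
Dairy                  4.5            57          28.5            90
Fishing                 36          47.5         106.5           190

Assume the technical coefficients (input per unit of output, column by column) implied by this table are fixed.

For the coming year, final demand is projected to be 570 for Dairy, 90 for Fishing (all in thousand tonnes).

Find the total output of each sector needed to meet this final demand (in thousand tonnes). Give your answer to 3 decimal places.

x_D = 767.089, x_F = 529.114

Technical coefficients a_ij = z_ij / X_j:
  a_DD = 4.5/90 = 0.05, a_FD = 36/90 = 0.40
  a_DF = 57/190 = 0.30, a_FF = 47.5/190 = 0.25
I − A =
  [   0.95    -0.30]
  [  -0.40     0.75]
det(I−A) = (0.95)(0.75) − (-0.30)(-0.40) = 0.5925
adj(I−A) = [[0.75, 0.30], [0.40, 0.95]]
(I − A)⁻¹ = adj(I−A) / det(I−A) ≈
  [   1.2658     0.5063]
  [   0.6751     1.6034]
x = (I − A)⁻¹ d = adj(I−A)·d / det(I−A), with det(I−A) = 0.5925:
  x_D = (0.75·570 + 0.30·90) / 0.5925 = 454.50 / 0.5925 ≈ 767.089
  x_F = (0.40·570 + 0.95·90) / 0.5925 = 313.50 / 0.5925 ≈ 529.114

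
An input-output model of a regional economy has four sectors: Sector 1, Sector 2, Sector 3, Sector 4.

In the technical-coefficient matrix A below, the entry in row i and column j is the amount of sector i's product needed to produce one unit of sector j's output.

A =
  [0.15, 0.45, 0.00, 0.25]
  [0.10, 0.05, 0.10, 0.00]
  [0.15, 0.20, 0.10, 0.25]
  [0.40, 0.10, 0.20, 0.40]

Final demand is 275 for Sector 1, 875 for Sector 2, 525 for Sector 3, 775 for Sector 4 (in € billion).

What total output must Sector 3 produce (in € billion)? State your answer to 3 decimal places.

x_3 = 2283.486

I − A =
  [   0.85    -0.45     0.00    -0.25]
  [  -0.10     0.95    -0.10     0.00]
  [  -0.15    -0.20     0.90    -0.25]
  [  -0.40    -0.10    -0.20     0.60]
Compute the cofactors C_ij = (−1)^(i+j)·(3×3 minor ij) of I−A; the adjugate is their transpose:
adj(I−A) = Cᵀ =
  [ 0.45100   0.25300   0.07700   0.22000]
  [ 0.06800   0.31900   0.04600   0.04750]
  [ 0.19500   0.19250   0.36000   0.23125]
  [ 0.37700   0.28600   0.17900   0.66250]
det(I−A) = Σ_j (I−A)_1j·C_1j = (0.85)(0.45100) + (-0.45)(0.06800) + (0.00)(0.19500) + (-0.25)(0.37700) = 0.2585
(I − A)⁻¹ = adj(I−A) / det(I−A) ≈
  [   1.7447     0.9787     0.2979     0.8511]
  [   0.2631     1.2340     0.1779     0.1838]
  [   0.7544     0.7447     1.3926     0.8946]
  [   1.4584     1.1064     0.6925     2.5629]
x = (I − A)⁻¹ d = adj(I−A)·d / det(I−A), with det(I−A) = 0.2585:
  x_1 = (0.45100·275 + 0.25300·875 + 0.07700·525 + 0.22000·775) / 0.2585 = 556.325 / 0.2585 ≈ 2152.128
  x_2 = (0.06800·275 + 0.31900·875 + 0.04600·525 + 0.04750·775) / 0.2585 = 358.7875 / 0.2585 ≈ 1387.959
  x_3 = (0.19500·275 + 0.19250·875 + 0.36000·525 + 0.23125·775) / 0.2585 = 590.28125 / 0.2585 ≈ 2283.486
  x_4 = (0.37700·275 + 0.28600·875 + 0.17900·525 + 0.66250·775) / 0.2585 = 961.3375 / 0.2585 ≈ 3718.907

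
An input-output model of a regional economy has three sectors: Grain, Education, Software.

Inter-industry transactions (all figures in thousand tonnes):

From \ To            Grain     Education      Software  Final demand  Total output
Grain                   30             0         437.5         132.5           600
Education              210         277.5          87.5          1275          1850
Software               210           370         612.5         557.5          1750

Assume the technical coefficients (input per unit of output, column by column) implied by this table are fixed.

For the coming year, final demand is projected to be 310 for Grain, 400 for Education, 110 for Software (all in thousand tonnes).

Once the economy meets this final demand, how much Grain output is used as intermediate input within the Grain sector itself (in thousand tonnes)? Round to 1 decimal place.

Technical coefficients a_ij = z_ij / X_j:
  a_GG = 30/600 = 0.05, a_EG = 210/600 = 0.35, a_SG = 210/600 = 0.35
  a_GE = 0/1850 = 0.00, a_EE = 277.5/1850 = 0.15, a_SE = 370/1850 = 0.20
  a_GS = 437.5/1750 = 0.25, a_ES = 87.5/1750 = 0.05, a_SS = 612.5/1750 = 0.35
I − A =
  [   0.95     0.00    -0.25]
  [  -0.35     0.85    -0.05]
  [  -0.35    -0.20     0.65]
Cofactors of I−A, C_ij = (−1)^(i+j)·(minor ij) (rows/columns in the sector order above):
  C_11 = (0.85)(0.65) − (-0.05)(-0.20) = 0.5425
  C_12 = −[(-0.35)(0.65) − (-0.05)(-0.35)] = 0.2450
  C_13 = (-0.35)(-0.20) − (0.85)(-0.35) = 0.3675
  C_21 = −[(0.00)(0.65) − (-0.25)(-0.20)] = 0.0500
  C_22 = (0.95)(0.65) − (-0.25)(-0.35) = 0.5300
  C_23 = −[(0.95)(-0.20) − (0.00)(-0.35)] = 0.1900
  C_31 = (0.00)(-0.05) − (-0.25)(0.85) = 0.2125
  C_32 = −[(0.95)(-0.05) − (-0.25)(-0.35)] = 0.1350
  C_33 = (0.95)(0.85) − (0.00)(-0.35) = 0.8075
det(I−A) = Σ_j (I−A)_1j·C_1j = (0.95)(0.5425) + (0.00)(0.2450) + (-0.25)(0.3675) = 0.4235
adj(I−A) = Cᵀ =
  [ 0.5425   0.0500   0.2125]
  [ 0.2450   0.5300   0.1350]
  [ 0.3675   0.1900   0.8075]
(I − A)⁻¹ = adj(I−A) / det(I−A) ≈
  [   1.2810     0.1181     0.5018]
  [   0.5785     1.2515     0.3188]
  [   0.8678     0.4486     1.9067]
First solve x = (I − A)⁻¹ d = adj(I−A)·d / det(I−A); in particular x_G = (0.5425·310 + 0.0500·400 + 0.2125·110) / 0.4235 = 211.55 / 0.4235 ≈ 499.528.
Intermediate flow from G to G: z_GG = a_GG · x_G = 0.05 × 211.55 / 0.4235 = 10.5775 / 0.4235 ≈ 25.0.

z_GG = 25.0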